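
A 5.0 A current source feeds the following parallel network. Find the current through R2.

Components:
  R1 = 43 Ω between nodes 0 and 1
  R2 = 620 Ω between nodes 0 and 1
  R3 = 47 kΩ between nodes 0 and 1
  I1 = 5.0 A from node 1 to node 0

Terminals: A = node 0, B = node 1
All resistors sit directly between nodes 0 and 1, so they are in parallel and share one voltage V; the full source current 5 A splits among them.
1/R_par = 1/43 + 1/620 + 1/47000 = 0.02489 S  =>  R_par = 40.18 Ω
V = I × R_par = 5 × 40.18 = 200.9 V
I_R2 = V/R2 = 200.9/620 = 0.324 A

Final answer: 0.324 A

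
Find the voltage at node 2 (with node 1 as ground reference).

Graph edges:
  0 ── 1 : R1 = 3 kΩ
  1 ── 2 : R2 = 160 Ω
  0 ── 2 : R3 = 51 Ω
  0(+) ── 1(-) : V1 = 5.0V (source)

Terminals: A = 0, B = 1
Nodal analysis, taking node 1 as the 0 V reference.
Source V1 fixes V_0 = 5 V.
KCL at each unknown node (sum of currents leaving = 0; resistances in Ω):
  Node 2: (V_2 - 0)/160 + (V_2 - 5)/51 = 0
Collecting terms: 0.02586 × V_2 = 0.09804  =>  V_2 = 3.791 V
The requested potential is V_2 = 3.791 V.

Final answer: V_2 = 3.791 V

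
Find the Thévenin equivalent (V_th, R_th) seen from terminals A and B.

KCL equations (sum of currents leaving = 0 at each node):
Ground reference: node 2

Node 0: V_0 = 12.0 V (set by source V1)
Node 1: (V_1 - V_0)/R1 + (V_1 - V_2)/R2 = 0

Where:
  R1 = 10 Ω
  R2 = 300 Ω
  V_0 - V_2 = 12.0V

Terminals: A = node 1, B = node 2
Step 1 — V_th is the open-circuit voltage V_A - V_B (nothing connected across the terminals).
Nodal analysis, taking node 2 as the 0 V reference.
Source V1 fixes V_0 = 12 V.
KCL at each unknown node (sum of currents leaving = 0; resistances in Ω):
  Node 1: (V_1 - 12)/10 + (V_1 - 0)/300 = 0
Collecting terms: 0.1033 × V_1 = 1.2  =>  V_1 = 11.61 V
V_th = V_1 - V_2 = 11.61 - 0 = 11.61 V
Step 2 — R_th: zero the source — replace V1 by a short circuit (node 2 merges into node 0) — and find the resistance seen between A (node 1) and B (node 0).
Reduce the network between node 1 (A) and node 0 (B) by series/parallel combination:
  Rp1 = R1 ‖ R2 (parallel, both between nodes 0 and 1) = 1/(1/10 + 1/300) = 9.677 Ω
R_th = 9.677 Ω

Final answer: V_th = 11.61 V, R_th = 9.677 Ω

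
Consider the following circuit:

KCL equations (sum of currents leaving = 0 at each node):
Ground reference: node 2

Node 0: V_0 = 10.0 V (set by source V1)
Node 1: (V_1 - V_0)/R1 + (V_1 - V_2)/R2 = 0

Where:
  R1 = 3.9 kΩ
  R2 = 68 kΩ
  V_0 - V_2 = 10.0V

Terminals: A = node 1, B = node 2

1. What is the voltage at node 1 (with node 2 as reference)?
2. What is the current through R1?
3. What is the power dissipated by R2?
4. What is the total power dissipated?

Nodal analysis, taking node 2 as the 0 V reference.
Source V1 fixes V_0 = 10 V.
KCL at each unknown node (sum of currents leaving = 0; resistances in Ω):
  Node 1: (V_1 - 10)/3900 + (V_1 - 0)/68000 = 0
Collecting terms: 0.0002711 × V_1 = 0.002564  =>  V_1 = 9.458 V
Part 1:
  Read off the nodal solution: V_1 = 9.458 V
Part 2:
  I_R1 = (V_0 - V_1)/R1 = (10 - 9.458)/3900 = 0.0001391 A
  Magnitude: I_R1 = 0.0001391 A
Part 3:
  I_R2 = (V_1 - V_2)/R2 = (9.458 - 0)/68000 = 0.0001391 A
  P_R2 = I_R2² × R2 = (0.0001391)² × 68000 = 0.001315 W
Part 4:
  Power in each resistor, P = (ΔV)²/R:
    P_R1 = (10 - 9.458)²/3900 = 0.00007544 W
    P_R2 = (9.458 - 0)²/68000 = 0.001315 W
  P_total = P_R1 + P_R2 = 0.001391 W

Final answers:
1. V_1 = 9.458 V
2. I_R1 = 0.0001391 A
3. P_R2 = 0.001315 W
4. P_total = 0.001391 W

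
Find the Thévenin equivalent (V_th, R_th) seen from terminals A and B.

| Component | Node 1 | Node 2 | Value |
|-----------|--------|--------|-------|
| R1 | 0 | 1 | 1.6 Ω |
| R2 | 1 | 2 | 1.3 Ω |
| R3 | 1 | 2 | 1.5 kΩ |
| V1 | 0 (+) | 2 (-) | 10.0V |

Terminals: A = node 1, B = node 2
Step 1 — V_th is the open-circuit voltage V_A - V_B (nothing connected across the terminals).
Nodal analysis, taking node 2 as the 0 V reference.
Source V1 fixes V_0 = 10 V.
KCL at each unknown node (sum of currents leaving = 0; resistances in Ω):
  Node 1: (V_1 - 10)/1.6 + (V_1 - 0)/1.3 + (V_1 - 0)/1500 = 0
Collecting terms: 1.395 × V_1 = 6.25  =>  V_1 = 4.481 V
V_th = V_1 - V_2 = 4.481 - 0 = 4.481 V
Step 2 — R_th: zero the source — replace V1 by a short circuit (node 2 merges into node 0) — and find the resistance seen between A (node 1) and B (node 0).
Reduce the network between node 1 (A) and node 0 (B) by series/parallel combination:
  Rp1 = R1 ‖ R2 ‖ R3 (parallel, all between nodes 0 and 1) = 1/(1/1.6 + 1/1.3 + 1/1500) = 0.7169 Ω
R_th = 0.7169 Ω

Final answer: V_th = 4.481 V, R_th = 0.7169 Ω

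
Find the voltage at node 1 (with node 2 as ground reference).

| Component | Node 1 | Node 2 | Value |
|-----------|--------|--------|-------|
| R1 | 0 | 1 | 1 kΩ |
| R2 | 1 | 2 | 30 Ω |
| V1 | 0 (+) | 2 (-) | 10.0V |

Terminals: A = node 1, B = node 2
Nodal analysis, taking node 2 as the 0 V reference.
Source V1 fixes V_0 = 10 V.
KCL at each unknown node (sum of currents leaving = 0; resistances in Ω):
  Node 1: (V_1 - 10)/1000 + (V_1 - 0)/30 = 0
Collecting terms: 0.03433 × V_1 = 0.01  =>  V_1 = 0.2913 V
The requested potential is V_1 = 0.2913 V.

Final answer: V_1 = 0.2913 V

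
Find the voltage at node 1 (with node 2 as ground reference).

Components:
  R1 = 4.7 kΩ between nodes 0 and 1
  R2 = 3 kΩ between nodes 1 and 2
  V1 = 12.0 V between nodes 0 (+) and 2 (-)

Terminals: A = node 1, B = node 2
Nodal analysis, taking node 2 as the 0 V reference.
Source V1 fixes V_0 = 12 V.
KCL at each unknown node (sum of currents leaving = 0; resistances in Ω):
  Node 1: (V_1 - 12)/4700 + (V_1 - 0)/3000 = 0
Collecting terms: 0.0005461 × V_1 = 0.002553  =>  V_1 = 4.675 V
The requested potential is V_1 = 4.675 V.

Final answer: V_1 = 4.675 V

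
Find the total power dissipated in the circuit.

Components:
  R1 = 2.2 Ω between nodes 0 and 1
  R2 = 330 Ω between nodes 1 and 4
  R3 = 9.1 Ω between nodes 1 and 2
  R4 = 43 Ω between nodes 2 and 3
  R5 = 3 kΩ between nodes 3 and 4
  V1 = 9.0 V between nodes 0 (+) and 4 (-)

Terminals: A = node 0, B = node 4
Nodal analysis, taking node 4 as the 0 V reference.
Source V1 fixes V_0 = 9 V.
KCL at each unknown node (sum of currents leaving = 0; resistances in Ω):
  Node 1: (V_1 - 9)/2.2 + (V_1 - 0)/330 + (V_1 - V_2)/9.1 = 0
  Node 2: (V_2 - V_1)/9.1 + (V_2 - V_3)/43 = 0
  Node 3: (V_3 - V_2)/43 + (V_3 - 0)/3000 = 0
Collecting terms (coefficients in siemens):
  0.5675·V_1 - 0.1099·V_2 = 4.091
  0.1331·V_2 - 0.1099·V_1 - 0.02326·V_3 = 0
  0.02359·V_3 - 0.02326·V_2 = 0
Solving these 3 simultaneous equations (Gaussian elimination) gives:
  V_1 = 8.934 V, V_2 = 8.907 V, V_3 = 8.781 V
Power in each resistor, P = (ΔV)²/R:
  P_R1 = (9 - 8.934)²/2.2 = 0.00198 W
  P_R2 = (8.934 - 0)²/330 = 0.2419 W
  P_R3 = (8.934 - 8.907)²/9.1 = 0.00007797 W
  P_R4 = (8.907 - 8.781)²/43 = 0.0003684 W
  P_R5 = (8.781 - 0)²/3000 = 0.0257 W
P_total = P_R1 + P_R2 + P_R3 + P_R4 + P_R5 = 0.27 W

Final answer: 0.27 W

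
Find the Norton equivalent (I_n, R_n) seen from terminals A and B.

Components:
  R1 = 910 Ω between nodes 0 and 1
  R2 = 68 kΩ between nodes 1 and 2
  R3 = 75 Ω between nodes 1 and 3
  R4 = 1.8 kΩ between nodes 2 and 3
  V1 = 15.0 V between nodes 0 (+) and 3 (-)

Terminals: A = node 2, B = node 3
Find the Thévenin equivalent first; then I_n = V_th/R_th and R_n = R_th.
Step 1 — V_th is the open-circuit voltage V_A - V_B (nothing connected across the terminals).
Nodal analysis, taking node 3 as the 0 V reference.
Source V1 fixes V_0 = 15 V.
KCL at each unknown node (sum of currents leaving = 0; resistances in Ω):
  Node 1: (V_1 - 15)/910 + (V_1 - V_2)/68000 + (V_1 - 0)/75 = 0
  Node 2: (V_2 - V_1)/68000 + (V_2 - 0)/1800 = 0
Collecting terms (coefficients in siemens):
  0.01445·V_1 - 0.00001471·V_2 = 0.01648
  0.0005703·V_2 - 0.00001471·V_1 = 0
Determinant D = (0.01445)(0.0005703) - (-0.00001471)(-0.00001471) = 0.000008238
V_1 = [(0.01648)(0.0005703) - (-0.00001471)(0)]/D = 1.141 V
V_2 = [(0.01445)(0) - (0.01648)(-0.00001471)]/D = 0.02942 V
V_th = V_2 - V_3 = 0.02942 - 0 = 0.02942 V
Step 2 — R_th: zero the source — replace V1 by a short circuit (node 3 merges into node 0) — and find the resistance seen between A (node 2) and B (node 0).
Reduce the network between node 2 (A) and node 0 (B) by series/parallel combination:
  Rp1 = R1 ‖ R3 (parallel, both between nodes 0 and 1) = 1/(1/910 + 1/75) = 69.29 Ω
  Rs1 = R2 + Rp1 (series, joined only at node 1) = 68000 + 69.29 = 68070 Ω
  Rp2 = R4 ‖ Rs1 (parallel, both between nodes 0 and 2) = 1/(1/1800 + 1/68070) = 1754 Ω
R_th = 1.754 kΩ
I_n = V_th/R_th = 0.02942/1754 = 0.00001678 A, and R_n = R_th = 1.754 kΩ

Final answer: I_n = 1.678e-05 A, R_n = 1.754 kΩ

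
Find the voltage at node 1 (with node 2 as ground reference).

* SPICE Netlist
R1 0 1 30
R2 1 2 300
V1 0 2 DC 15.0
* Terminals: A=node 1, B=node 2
Nodal analysis, taking node 2 as the 0 V reference.
Source V1 fixes V_0 = 15 V.
KCL at each unknown node (sum of currents leaving = 0; resistances in Ω):
  Node 1: (V_1 - 15)/30 + (V_1 - 0)/300 = 0
Collecting terms: 0.03667 × V_1 = 0.5  =>  V_1 = 13.64 V
The requested potential is V_1 = 13.64 V.

Final answer: V_1 = 13.64 V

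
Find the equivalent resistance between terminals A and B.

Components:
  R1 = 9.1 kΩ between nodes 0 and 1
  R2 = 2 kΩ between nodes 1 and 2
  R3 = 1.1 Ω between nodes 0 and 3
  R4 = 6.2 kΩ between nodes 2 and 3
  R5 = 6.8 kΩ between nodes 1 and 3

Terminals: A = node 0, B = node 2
The network is not a plain series/parallel combination. Inject a 1 A test current into terminal A (node 0) and return it from terminal B (node 2); then R_eq = V_A / (1 A).
Nodal analysis, taking node 2 as the 0 V reference.
Current source I_test pushes 1 A into node 0 and draws it out of node 2.
KCL at each unknown node (sum of currents leaving = 0; resistances in Ω):
  Node 0: (V_0 - V_1)/9100 + (V_0 - V_3)/1.1 - 1 = 0
  Node 1: (V_1 - V_0)/9100 + (V_1 - 0)/2000 + (V_1 - V_3)/6800 = 0
  Node 3: (V_3 - V_0)/1.1 + (V_3 - V_1)/6800 + (V_3 - 0)/6200 = 0
Collecting terms (coefficients in siemens):
  0.9092·V_0 - 0.0001099·V_1 - 0.9091·V_3 = 1
  0.0007569·V_1 - 0.0001099·V_0 - 0.0001471·V_3 = 0
  0.9094·V_3 - 0.9091·V_0 - 0.0001471·V_1 = 0
Solving these 3 simultaneous equations (Gaussian elimination) gives:
  V_0 = 3022 V, V_1 = 1026 V, V_3 = 3021 V
R_eq = V_0 / 1 A = 3022 Ω = 3.022 kΩ

Final answer: 3.022 kΩ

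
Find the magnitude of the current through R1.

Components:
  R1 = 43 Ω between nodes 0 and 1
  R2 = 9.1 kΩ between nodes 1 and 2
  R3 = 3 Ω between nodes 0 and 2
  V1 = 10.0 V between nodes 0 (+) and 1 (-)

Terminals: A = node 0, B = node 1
Nodal analysis, taking node 1 as the 0 V reference.
Source V1 fixes V_0 = 10 V.
KCL at each unknown node (sum of currents leaving = 0; resistances in Ω):
  Node 2: (V_2 - 0)/9100 + (V_2 - 10)/3 = 0
Collecting terms: 0.3334 × V_2 = 3.333  =>  V_2 = 9.997 V
I_R1 = (V_0 - V_1)/R1 = (10 - 0)/43 = 0.2326 A
|I_R1| = 0.2326 A

Final answer: |I_R1| = 0.2326 A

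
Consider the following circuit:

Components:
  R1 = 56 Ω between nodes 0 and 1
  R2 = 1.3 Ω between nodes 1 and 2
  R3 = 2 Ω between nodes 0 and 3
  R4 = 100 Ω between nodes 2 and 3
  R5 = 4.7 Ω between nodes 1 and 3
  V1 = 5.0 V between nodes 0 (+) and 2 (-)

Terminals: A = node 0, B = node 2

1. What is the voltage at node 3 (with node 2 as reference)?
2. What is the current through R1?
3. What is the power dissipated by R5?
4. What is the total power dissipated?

Nodal analysis, taking node 2 as the 0 V reference.
Source V1 fixes V_0 = 5 V.
KCL at each unknown node (sum of currents leaving = 0; resistances in Ω):
  Node 1: (V_1 - 5)/56 + (V_1 - 0)/1.3 + (V_1 - V_3)/4.7 = 0
  Node 3: (V_3 - 5)/2 + (V_3 - 0)/100 + (V_3 - V_1)/4.7 = 0
Collecting terms (coefficients in siemens):
  0.9999·V_1 - 0.2128·V_3 = 0.08929
  0.7228·V_3 - 0.2128·V_1 = 2.5
Determinant D = (0.9999)(0.7228) - (-0.2128)(-0.2128) = 0.6774
V_1 = [(0.08929)(0.7228) - (-0.2128)(2.5)]/D = 0.8805 V
V_3 = [(0.9999)(2.5) - (0.08929)(-0.2128)]/D = 3.718 V
Part 1:
  Read off the nodal solution: V_3 = 3.718 V
Part 2:
  I_R1 = (V_0 - V_1)/R1 = (5 - 0.8805)/56 = 0.07356 A
  Magnitude: I_R1 = 0.07356 A
Part 3:
  I_R5 = (V_1 - V_3)/R5 = (0.8805 - 3.718)/4.7 = -0.6038 A
  P_R5 = I_R5² × R5 = (-0.6038)² × 4.7 = 1.713 W
Part 4:
  Power in each resistor, P = (ΔV)²/R:
    P_R1 = (5 - 0.8805)²/56 = 0.303 W
    P_R2 = (0.8805 - 0)²/1.3 = 0.5964 W
    P_R3 = (5 - 3.718)²/2 = 0.8216 W
    P_R4 = (0 - 3.718)²/100 = 0.1382 W
    P_R5 = (0.8805 - 3.718)²/4.7 = 1.713 W
  P_total = P_R1 + P_R2 + P_R3 + P_R4 + P_R5 = 3.572 W

Final answers:
1. V_3 = 3.718 V
2. I_R1 = 0.07356 A
3. P_R5 = 1.713 W
4. P_total = 3.572 W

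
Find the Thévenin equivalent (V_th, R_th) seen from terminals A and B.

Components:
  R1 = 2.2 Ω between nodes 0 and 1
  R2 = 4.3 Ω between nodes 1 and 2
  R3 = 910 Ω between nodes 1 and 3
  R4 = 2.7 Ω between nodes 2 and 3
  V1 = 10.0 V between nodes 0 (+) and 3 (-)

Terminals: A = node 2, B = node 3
Step 1 — V_th is the open-circuit voltage V_A - V_B (nothing connected across the terminals).
Nodal analysis, taking node 3 as the 0 V reference.
Source V1 fixes V_0 = 10 V.
KCL at each unknown node (sum of currents leaving = 0; resistances in Ω):
  Node 1: (V_1 - 10)/2.2 + (V_1 - V_2)/4.3 + (V_1 - 0)/910 = 0
  Node 2: (V_2 - V_1)/4.3 + (V_2 - 0)/2.7 = 0
Collecting terms (coefficients in siemens):
  0.6882·V_1 - 0.2326·V_2 = 4.545
  0.6029·V_2 - 0.2326·V_1 = 0
Determinant D = (0.6882)(0.6029) - (-0.2326)(-0.2326) = 0.3609
V_1 = [(4.545)(0.6029) - (-0.2326)(0)]/D = 7.595 V
V_2 = [(0.6882)(0) - (4.545)(-0.2326)]/D = 2.929 V
V_th = V_2 - V_3 = 2.929 - 0 = 2.929 V
Step 2 — R_th: zero the source — replace V1 by a short circuit (node 3 merges into node 0) — and find the resistance seen between A (node 2) and B (node 0).
Reduce the network between node 2 (A) and node 0 (B) by series/parallel combination:
  Rp1 = R1 ‖ R3 (parallel, both between nodes 0 and 1) = 1/(1/2.2 + 1/910) = 2.195 Ω
  Rs1 = R2 + Rp1 (series, joined only at node 1) = 4.3 + 2.195 = 6.495 Ω
  Rp2 = R4 ‖ Rs1 (parallel, both between nodes 0 and 2) = 1/(1/2.7 + 1/6.495) = 1.907 Ω
R_th = 1.907 Ω

Final answer: V_th = 2.929 V, R_th = 1.907 Ω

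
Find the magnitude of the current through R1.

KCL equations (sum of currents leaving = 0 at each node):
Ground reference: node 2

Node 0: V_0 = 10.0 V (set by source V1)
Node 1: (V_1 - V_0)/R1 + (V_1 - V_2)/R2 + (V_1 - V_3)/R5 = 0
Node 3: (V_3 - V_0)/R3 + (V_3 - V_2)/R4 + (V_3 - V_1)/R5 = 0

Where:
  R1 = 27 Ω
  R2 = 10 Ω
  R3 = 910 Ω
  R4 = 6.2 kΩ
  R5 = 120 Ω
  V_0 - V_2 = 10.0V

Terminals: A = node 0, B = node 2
Nodal analysis, taking node 2 as the 0 V reference.
Source V1 fixes V_0 = 10 V.
KCL at each unknown node (sum of currents leaving = 0; resistances in Ω):
  Node 1: (V_1 - 10)/27 + (V_1 - 0)/10 + (V_1 - V_3)/120 = 0
  Node 3: (V_3 - 10)/910 + (V_3 - 0)/6200 + (V_3 - V_1)/120 = 0
Collecting terms (coefficients in siemens):
  0.1454·V_1 - 0.008333·V_3 = 0.3704
  0.009594·V_3 - 0.008333·V_1 = 0.01099
Determinant D = (0.1454)(0.009594) - (-0.008333)(-0.008333) = 0.001325
V_1 = [(0.3704)(0.009594) - (-0.008333)(0.01099)]/D = 2.75 V
V_3 = [(0.1454)(0.01099) - (0.3704)(-0.008333)]/D = 3.535 V
I_R1 = (V_0 - V_1)/R1 = (10 - 2.75)/27 = 0.2685 A
|I_R1| = 0.2685 A

Final answer: |I_R1| = 0.2685 A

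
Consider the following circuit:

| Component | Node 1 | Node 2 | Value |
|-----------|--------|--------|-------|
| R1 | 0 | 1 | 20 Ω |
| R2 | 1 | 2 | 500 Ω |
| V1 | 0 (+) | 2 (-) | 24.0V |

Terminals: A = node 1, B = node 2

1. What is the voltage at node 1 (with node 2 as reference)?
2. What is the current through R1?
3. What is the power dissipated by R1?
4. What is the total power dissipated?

Nodal analysis, taking node 2 as the 0 V reference.
Source V1 fixes V_0 = 24 V.
KCL at each unknown node (sum of currents leaving = 0; resistances in Ω):
  Node 1: (V_1 - 24)/20 + (V_1 - 0)/500 = 0
Collecting terms: 0.052 × V_1 = 1.2  =>  V_1 = 23.08 V
Part 1:
  Read off the nodal solution: V_1 = 23.08 V
Part 2:
  I_R1 = (V_0 - V_1)/R1 = (24 - 23.08)/20 = 0.04615 A
  Magnitude: I_R1 = 0.04615 A
Part 3:
  I_R1 = (V_0 - V_1)/R1 = (24 - 23.08)/20 = 0.04615 A
  P_R1 = I_R1² × R1 = (0.04615)² × 20 = 0.0426 W
Part 4:
  Power in each resistor, P = (ΔV)²/R:
    P_R1 = (24 - 23.08)²/20 = 0.0426 W
    P_R2 = (23.08 - 0)²/500 = 1.065 W
  P_total = P_R1 + P_R2 = 1.108 W

Final answers:
1. V_1 = 23.08 V
2. I_R1 = 0.04615 A
3. P_R1 = 0.0426 W
4. P_total = 1.108 W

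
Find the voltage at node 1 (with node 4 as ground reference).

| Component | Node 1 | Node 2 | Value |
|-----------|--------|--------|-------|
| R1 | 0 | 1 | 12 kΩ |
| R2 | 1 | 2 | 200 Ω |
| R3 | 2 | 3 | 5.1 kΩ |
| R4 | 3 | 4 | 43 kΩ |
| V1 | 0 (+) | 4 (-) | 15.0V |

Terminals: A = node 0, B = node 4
Nodal analysis, taking node 4 as the 0 V reference.
Source V1 fixes V_0 = 15 V.
KCL at each unknown node (sum of currents leaving = 0; resistances in Ω):
  Node 1: (V_1 - 15)/12000 + (V_1 - V_2)/200 = 0
  Node 2: (V_2 - V_1)/200 + (V_2 - V_3)/5100 = 0
  Node 3: (V_3 - V_2)/5100 + (V_3 - 0)/43000 = 0
Collecting terms (coefficients in siemens):
  0.005083·V_1 - 0.005·V_2 = 0.00125
  0.005196·V_2 - 0.005·V_1 - 0.0001961·V_3 = 0
  0.0002193·V_3 - 0.0001961·V_2 = 0
Solving these 3 simultaneous equations (Gaussian elimination) gives:
  V_1 = 12.01 V, V_2 = 11.97 V, V_3 = 10.7 V
The requested potential is V_1 = 12.01 V.

Final answer: V_1 = 12.01 V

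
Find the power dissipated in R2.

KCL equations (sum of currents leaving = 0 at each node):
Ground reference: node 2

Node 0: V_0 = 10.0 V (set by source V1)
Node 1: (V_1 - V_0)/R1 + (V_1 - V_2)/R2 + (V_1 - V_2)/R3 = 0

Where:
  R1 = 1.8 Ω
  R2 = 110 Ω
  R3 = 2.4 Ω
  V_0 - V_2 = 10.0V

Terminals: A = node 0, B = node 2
Nodal analysis, taking node 2 as the 0 V reference.
Source V1 fixes V_0 = 10 V.
KCL at each unknown node (sum of currents leaving = 0; resistances in Ω):
  Node 1: (V_1 - 10)/1.8 + (V_1 - 0)/110 + (V_1 - 0)/2.4 = 0
Collecting terms: 0.9813 × V_1 = 5.556  =>  V_1 = 5.661 V
I_R2 = (V_1 - V_2)/R2 = (5.661 - 0)/110 = 0.05147 A
P_R2 = I_R2² × R2 = (0.05147)² × 110 = 0.2914 W

Final answer: 0.2914 W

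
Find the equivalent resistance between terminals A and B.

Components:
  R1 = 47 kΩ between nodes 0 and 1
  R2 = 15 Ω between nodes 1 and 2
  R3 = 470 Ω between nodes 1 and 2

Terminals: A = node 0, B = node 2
Reduce the network between node 0 (A) and node 2 (B) by series/parallel combination:
  Rp1 = R2 ‖ R3 (parallel, both between nodes 1 and 2) = 1/(1/15 + 1/470) = 14.54 Ω
  Rs1 = R1 + Rp1 (series, joined only at node 1) = 47000 + 14.54 = 47010 Ω
R_eq = 47.01 kΩ

Final answer: 47.01 kΩ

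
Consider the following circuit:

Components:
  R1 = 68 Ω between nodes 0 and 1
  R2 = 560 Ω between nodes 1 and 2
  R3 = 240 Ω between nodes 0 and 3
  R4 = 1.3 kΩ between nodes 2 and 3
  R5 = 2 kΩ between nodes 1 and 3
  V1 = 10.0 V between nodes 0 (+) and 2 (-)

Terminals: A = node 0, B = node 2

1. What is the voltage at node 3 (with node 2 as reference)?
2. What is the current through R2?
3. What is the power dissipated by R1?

Nodal analysis, taking node 2 as the 0 V reference.
Source V1 fixes V_0 = 10 V.
KCL at each unknown node (sum of currents leaving = 0; resistances in Ω):
  Node 1: (V_1 - 10)/68 + (V_1 - 0)/560 + (V_1 - V_3)/2000 = 0
  Node 3: (V_3 - 10)/240 + (V_3 - 0)/1300 + (V_3 - V_1)/2000 = 0
Collecting terms (coefficients in siemens):
  0.01699·V_1 - 0.0005·V_3 = 0.1471
  0.005436·V_3 - 0.0005·V_1 = 0.04167
Determinant D = (0.01699)(0.005436) - (-0.0005)(-0.0005) = 0.00009211
V_1 = [(0.1471)(0.005436) - (-0.0005)(0.04167)]/D = 8.904 V
V_3 = [(0.01699)(0.04167) - (0.1471)(-0.0005)]/D = 8.484 V
Part 1:
  Read off the nodal solution: V_3 = 8.484 V
Part 2:
  I_R2 = (V_1 - V_2)/R2 = (8.904 - 0)/560 = 0.0159 A
  Magnitude: I_R2 = 0.0159 A
Part 3:
  I_R1 = (V_0 - V_1)/R1 = (10 - 8.904)/68 = 0.01611 A
  P_R1 = I_R1² × R1 = (0.01611)² × 68 = 0.01765 W

Final answers:
1. V_3 = 8.484 V
2. I_R2 = 0.0159 A
3. P_R1 = 0.01765 W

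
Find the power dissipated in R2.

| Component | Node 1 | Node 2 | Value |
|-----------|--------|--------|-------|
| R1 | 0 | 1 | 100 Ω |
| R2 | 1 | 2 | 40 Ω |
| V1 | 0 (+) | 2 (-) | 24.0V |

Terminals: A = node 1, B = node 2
Nodal analysis, taking node 2 as the 0 V reference.
Source V1 fixes V_0 = 24 V.
KCL at each unknown node (sum of currents leaving = 0; resistances in Ω):
  Node 1: (V_1 - 24)/100 + (V_1 - 0)/40 = 0
Collecting terms: 0.035 × V_1 = 0.24  =>  V_1 = 6.857 V
I_R2 = (V_1 - V_2)/R2 = (6.857 - 0)/40 = 0.1714 A
P_R2 = I_R2² × R2 = (0.1714)² × 40 = 1.176 W

Final answer: 1.176 W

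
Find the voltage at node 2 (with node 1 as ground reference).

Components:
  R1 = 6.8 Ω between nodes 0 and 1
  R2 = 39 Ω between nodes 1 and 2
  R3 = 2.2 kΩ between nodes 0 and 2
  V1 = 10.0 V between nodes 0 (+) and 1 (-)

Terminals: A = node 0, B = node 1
Nodal analysis, taking node 1 as the 0 V reference.
Source V1 fixes V_0 = 10 V.
KCL at each unknown node (sum of currents leaving = 0; resistances in Ω):
  Node 2: (V_2 - 0)/39 + (V_2 - 10)/2200 = 0
Collecting terms: 0.0261 × V_2 = 0.004545  =>  V_2 = 0.1742 V
The requested potential is V_2 = 0.1742 V.

Final answer: V_2 = 0.1742 V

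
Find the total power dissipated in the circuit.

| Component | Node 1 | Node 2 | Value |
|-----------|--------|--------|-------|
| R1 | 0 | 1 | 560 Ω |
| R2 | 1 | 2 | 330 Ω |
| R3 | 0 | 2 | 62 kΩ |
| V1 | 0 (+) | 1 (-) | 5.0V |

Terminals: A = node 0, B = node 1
Nodal analysis, taking node 1 as the 0 V reference.
Source V1 fixes V_0 = 5 V.
KCL at each unknown node (sum of currents leaving = 0; resistances in Ω):
  Node 2: (V_2 - 0)/330 + (V_2 - 5)/62000 = 0
Collecting terms: 0.003046 × V_2 = 0.00008065  =>  V_2 = 0.02647 V
Power in each resistor, P = (ΔV)²/R:
  P_R1 = (5 - 0)²/560 = 0.04464 W
  P_R2 = (0 - 0.02647)²/330 = 0.000002124 W
  P_R3 = (5 - 0.02647)²/62000 = 0.000399 W
P_total = P_R1 + P_R2 + P_R3 = 0.04504 W

Final answer: 0.04504 W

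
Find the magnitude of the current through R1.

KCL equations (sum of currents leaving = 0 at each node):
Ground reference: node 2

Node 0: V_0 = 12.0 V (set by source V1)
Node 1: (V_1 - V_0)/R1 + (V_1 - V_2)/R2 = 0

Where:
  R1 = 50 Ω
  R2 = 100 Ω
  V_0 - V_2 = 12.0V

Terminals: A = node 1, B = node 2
Nodal analysis, taking node 2 as the 0 V reference.
Source V1 fixes V_0 = 12 V.
KCL at each unknown node (sum of currents leaving = 0; resistances in Ω):
  Node 1: (V_1 - 12)/50 + (V_1 - 0)/100 = 0
Collecting terms: 0.03 × V_1 = 0.24  =>  V_1 = 8 V
I_R1 = (V_0 - V_1)/R1 = (12 - 8)/50 = 0.08 A
|I_R1| = 0.08 A

Final answer: |I_R1| = 0.08 A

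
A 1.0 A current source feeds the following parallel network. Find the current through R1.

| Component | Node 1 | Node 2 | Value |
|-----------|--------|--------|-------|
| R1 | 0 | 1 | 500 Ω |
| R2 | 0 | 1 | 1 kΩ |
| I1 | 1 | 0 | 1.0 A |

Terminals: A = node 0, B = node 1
All resistors sit directly between nodes 0 and 1, so they are in parallel and share one voltage V; the full source current 1 A splits among them.
1/R_par = 1/500 + 1/1000 = 0.003 S  =>  R_par = 333.3 Ω
V = I × R_par = 1 × 333.3 = 333.3 V
I_R1 = V/R1 = 333.3/500 = 0.6667 A

Final answer: 0.6667 A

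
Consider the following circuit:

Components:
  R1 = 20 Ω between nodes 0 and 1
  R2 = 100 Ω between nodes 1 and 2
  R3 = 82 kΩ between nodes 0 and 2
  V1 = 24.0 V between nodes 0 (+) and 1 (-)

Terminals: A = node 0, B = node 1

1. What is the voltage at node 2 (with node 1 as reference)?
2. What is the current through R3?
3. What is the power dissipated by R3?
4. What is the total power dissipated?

Nodal analysis, taking node 1 as the 0 V reference.
Source V1 fixes V_0 = 24 V.
KCL at each unknown node (sum of currents leaving = 0; resistances in Ω):
  Node 2: (V_2 - 0)/100 + (V_2 - 24)/82000 = 0
Collecting terms: 0.01001 × V_2 = 0.0002927  =>  V_2 = 0.02923 V
Part 1:
  Read off the nodal solution: V_2 = 0.02923 V
Part 2:
  I_R3 = (V_0 - V_2)/R3 = (24 - 0.02923)/82000 = 0.0002923 A
  Magnitude: I_R3 = 0.0002923 A
Part 3:
  I_R3 = (V_0 - V_2)/R3 = (24 - 0.02923)/82000 = 0.0002923 A
  P_R3 = I_R3² × R3 = (0.0002923)² × 82000 = 0.007007 W
Part 4:
  Power in each resistor, P = (ΔV)²/R:
    P_R1 = (24 - 0)²/20 = 28.8 W
    P_R2 = (0 - 0.02923)²/100 = 0.000008545 W
    P_R3 = (24 - 0.02923)²/82000 = 0.007007 W
  P_total = P_R1 + P_R2 + P_R3 = 28.81 W

Final answers:
1. V_2 = 0.02923 V
2. I_R3 = 0.0002923 A
3. P_R3 = 0.007007 W
4. P_total = 28.81 W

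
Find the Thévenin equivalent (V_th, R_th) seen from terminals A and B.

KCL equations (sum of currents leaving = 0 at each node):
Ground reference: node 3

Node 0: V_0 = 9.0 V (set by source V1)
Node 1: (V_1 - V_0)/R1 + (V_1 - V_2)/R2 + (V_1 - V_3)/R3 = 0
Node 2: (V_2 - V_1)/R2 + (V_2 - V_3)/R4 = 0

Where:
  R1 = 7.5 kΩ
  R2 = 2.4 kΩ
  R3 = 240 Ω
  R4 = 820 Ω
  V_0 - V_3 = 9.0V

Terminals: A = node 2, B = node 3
Step 1 — V_th is the open-circuit voltage V_A - V_B (nothing connected across the terminals).
Nodal analysis, taking node 3 as the 0 V reference.
Source V1 fixes V_0 = 9 V.
KCL at each unknown node (sum of currents leaving = 0; resistances in Ω):
  Node 1: (V_1 - 9)/7500 + (V_1 - V_2)/2400 + (V_1 - 0)/240 = 0
  Node 2: (V_2 - V_1)/2400 + (V_2 - 0)/820 = 0
Collecting terms (coefficients in siemens):
  0.004717·V_1 - 0.0004167·V_2 = 0.0012
  0.001636·V_2 - 0.0004167·V_1 = 0
Determinant D = (0.004717)(0.001636) - (-0.0004167)(-0.0004167) = 0.000007544
V_1 = [(0.0012)(0.001636) - (-0.0004167)(0)]/D = 0.2603 V
V_2 = [(0.004717)(0) - (0.0012)(-0.0004167)]/D = 0.06628 V
V_th = V_2 - V_3 = 0.06628 - 0 = 0.06628 V
Step 2 — R_th: zero the source — replace V1 by a short circuit (node 3 merges into node 0) — and find the resistance seen between A (node 2) and B (node 0).
Reduce the network between node 2 (A) and node 0 (B) by series/parallel combination:
  Rp1 = R1 ‖ R3 (parallel, both between nodes 0 and 1) = 1/(1/7500 + 1/240) = 232.6 Ω
  Rs1 = R2 + Rp1 (series, joined only at node 1) = 2400 + 232.6 = 2633 Ω
  Rp2 = R4 ‖ Rs1 (parallel, both between nodes 0 and 2) = 1/(1/820 + 1/2633) = 625.2 Ω
R_th = 625.2 Ω

Final answer: V_th = 0.06628 V, R_th = 625.2 Ω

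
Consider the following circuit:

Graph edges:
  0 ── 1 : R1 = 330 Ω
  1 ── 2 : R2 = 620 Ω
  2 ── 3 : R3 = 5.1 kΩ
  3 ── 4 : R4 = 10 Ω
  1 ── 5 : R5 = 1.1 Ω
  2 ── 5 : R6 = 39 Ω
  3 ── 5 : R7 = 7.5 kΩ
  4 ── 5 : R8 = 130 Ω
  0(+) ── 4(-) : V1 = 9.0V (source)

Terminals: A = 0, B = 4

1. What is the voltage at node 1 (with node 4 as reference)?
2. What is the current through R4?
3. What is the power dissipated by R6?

Nodal analysis, taking node 4 as the 0 V reference.
Source V1 fixes V_0 = 9 V.
KCL at each unknown node (sum of currents leaving = 0; resistances in Ω):
  Node 1: (V_1 - 9)/330 + (V_1 - V_2)/620 + (V_1 - V_5)/1.1 = 0
  Node 2: (V_2 - V_1)/620 + (V_2 - V_3)/5100 + (V_2 - V_5)/39 = 0
  Node 3: (V_3 - V_2)/5100 + (V_3 - 0)/10 + (V_3 - V_5)/7500 = 0
  Node 5: (V_5 - V_1)/1.1 + (V_5 - V_2)/39 + (V_5 - V_3)/7500 + (V_5 - 0)/130 = 0
Collecting terms (coefficients in siemens):
  0.9137·V_1 - 0.001613·V_2 - 0.9091·V_5 = 0.02727
  0.02745·V_2 - 0.001613·V_1 - 0.0001961·V_3 - 0.02564·V_5 = 0
  0.1003·V_3 - 0.0001961·V_2 - 0.0001333·V_5 = 0
  0.9426·V_5 - 0.9091·V_1 - 0.02564·V_2 - 0.0001333·V_3 = 0
Solving these 4 simultaneous equations (Gaussian elimination) gives:
  V_1 = 2.484 V, V_2 = 2.446 V, V_3 = 0.008053 V, V_5 = 2.462 V
Part 1:
  Read off the nodal solution: V_1 = 2.484 V
Part 2:
  I_R4 = (V_3 - V_4)/R4 = (0.008053 - 0)/10 = 0.0008053 A
  Magnitude: I_R4 = 0.0008053 A
Part 3:
  I_R6 = (V_2 - V_5)/R6 = (2.446 - 2.462)/39 = -0.0004169 A
  P_R6 = I_R6² × R6 = (-0.0004169)² × 39 = 0.000006778 W

Final answers:
1. V_1 = 2.484 V
2. I_R4 = 0.0008053 A
3. P_R6 = 6.778e-06 W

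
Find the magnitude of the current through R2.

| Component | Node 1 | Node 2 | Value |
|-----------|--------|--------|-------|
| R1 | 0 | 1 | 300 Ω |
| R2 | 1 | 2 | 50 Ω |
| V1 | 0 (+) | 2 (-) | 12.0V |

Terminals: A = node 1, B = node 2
Nodal analysis, taking node 2 as the 0 V reference.
Source V1 fixes V_0 = 12 V.
KCL at each unknown node (sum of currents leaving = 0; resistances in Ω):
  Node 1: (V_1 - 12)/300 + (V_1 - 0)/50 = 0
Collecting terms: 0.02333 × V_1 = 0.04  =>  V_1 = 1.714 V
I_R2 = (V_1 - V_2)/R2 = (1.714 - 0)/50 = 0.03429 A
|I_R2| = 0.03429 A

Final answer: |I_R2| = 0.03429 A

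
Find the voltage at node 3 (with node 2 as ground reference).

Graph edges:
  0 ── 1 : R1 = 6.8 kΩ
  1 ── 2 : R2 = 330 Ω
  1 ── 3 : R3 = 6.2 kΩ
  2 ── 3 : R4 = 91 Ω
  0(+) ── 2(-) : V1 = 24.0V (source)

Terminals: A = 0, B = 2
Nodal analysis, taking node 2 as the 0 V reference.
Source V1 fixes V_0 = 24 V.
KCL at each unknown node (sum of currents leaving = 0; resistances in Ω):
  Node 1: (V_1 - 24)/6800 + (V_1 - 0)/330 + (V_1 - V_3)/6200 = 0
  Node 3: (V_3 - V_1)/6200 + (V_3 - 0)/91 = 0
Collecting terms (coefficients in siemens):
  0.003339·V_1 - 0.0001613·V_3 = 0.003529
  0.01115·V_3 - 0.0001613·V_1 = 0
Determinant D = (0.003339)(0.01115) - (-0.0001613)(-0.0001613) = 0.0000372
V_1 = [(0.003529)(0.01115) - (-0.0001613)(0)]/D = 1.058 V
V_3 = [(0.003339)(0) - (0.003529)(-0.0001613)]/D = 0.0153 V
The requested potential is V_3 = 0.0153 V.

Final answer: V_3 = 0.0153 V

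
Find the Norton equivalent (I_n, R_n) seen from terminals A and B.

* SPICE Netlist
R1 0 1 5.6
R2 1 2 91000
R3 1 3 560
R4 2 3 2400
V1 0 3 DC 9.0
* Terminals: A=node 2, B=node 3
Find the Thévenin equivalent first; then I_n = V_th/R_th and R_n = R_th.
Step 1 — V_th is the open-circuit voltage V_A - V_B (nothing connected across the terminals).
Nodal analysis, taking node 3 as the 0 V reference.
Source V1 fixes V_0 = 9 V.
KCL at each unknown node (sum of currents leaving = 0; resistances in Ω):
  Node 1: (V_1 - 9)/5.6 + (V_1 - V_2)/91000 + (V_1 - 0)/560 = 0
  Node 2: (V_2 - V_1)/91000 + (V_2 - 0)/2400 = 0
Collecting terms (coefficients in siemens):
  0.1804·V_1 - 0.00001099·V_2 = 1.607
  0.0004277·V_2 - 0.00001099·V_1 = 0
Determinant D = (0.1804)(0.0004277) - (-0.00001099)(-0.00001099) = 0.00007714
V_1 = [(1.607)(0.0004277) - (-0.00001099)(0)]/D = 8.91 V
V_2 = [(0.1804)(0) - (1.607)(-0.00001099)]/D = 0.229 V
V_th = V_2 - V_3 = 0.229 - 0 = 0.229 V
Step 2 — R_th: zero the source — replace V1 by a short circuit (node 3 merges into node 0) — and find the resistance seen between A (node 2) and B (node 0).
Reduce the network between node 2 (A) and node 0 (B) by series/parallel combination:
  Rp1 = R1 ‖ R3 (parallel, both between nodes 0 and 1) = 1/(1/5.6 + 1/560) = 5.545 Ω
  Rs1 = R2 + Rp1 (series, joined only at node 1) = 91000 + 5.545 = 91010 Ω
  Rp2 = R4 ‖ Rs1 (parallel, both between nodes 0 and 2) = 1/(1/2400 + 1/91010) = 2338 Ω
R_th = 2.338 kΩ
I_n = V_th/R_th = 0.229/2338 = 0.00009792 A, and R_n = R_th = 2.338 kΩ

Final answer: I_n = 9.792e-05 A, R_n = 2.338 kΩ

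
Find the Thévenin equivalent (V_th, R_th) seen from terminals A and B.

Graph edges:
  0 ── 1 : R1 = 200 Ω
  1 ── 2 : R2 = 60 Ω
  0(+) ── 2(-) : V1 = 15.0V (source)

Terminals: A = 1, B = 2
Step 1 — V_th is the open-circuit voltage V_A - V_B (nothing connected across the terminals).
Nodal analysis, taking node 2 as the 0 V reference.
Source V1 fixes V_0 = 15 V.
KCL at each unknown node (sum of currents leaving = 0; resistances in Ω):
  Node 1: (V_1 - 15)/200 + (V_1 - 0)/60 = 0
Collecting terms: 0.02167 × V_1 = 0.075  =>  V_1 = 3.462 V
V_th = V_1 - V_2 = 3.462 - 0 = 3.462 V
Step 2 — R_th: zero the source — replace V1 by a short circuit (node 2 merges into node 0) — and find the resistance seen between A (node 1) and B (node 0).
Reduce the network between node 1 (A) and node 0 (B) by series/parallel combination:
  Rp1 = R1 ‖ R2 (parallel, both between nodes 0 and 1) = 1/(1/200 + 1/60) = 46.15 Ω
R_th = 46.15 Ω

Final answer: V_th = 3.462 V, R_th = 46.15 Ω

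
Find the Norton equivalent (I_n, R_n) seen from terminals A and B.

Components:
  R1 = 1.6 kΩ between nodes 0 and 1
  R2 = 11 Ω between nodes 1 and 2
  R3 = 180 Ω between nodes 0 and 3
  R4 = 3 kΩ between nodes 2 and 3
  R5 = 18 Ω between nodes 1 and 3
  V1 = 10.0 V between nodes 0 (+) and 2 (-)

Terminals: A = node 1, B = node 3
Find the Thévenin equivalent first; then I_n = V_th/R_th and R_n = R_th.
Step 1 — V_th is the open-circuit voltage V_A - V_B (nothing connected across the terminals).
Nodal analysis, taking node 2 as the 0 V reference.
Source V1 fixes V_0 = 10 V.
KCL at each unknown node (sum of currents leaving = 0; resistances in Ω):
  Node 1: (V_1 - 10)/1600 + (V_1 - 0)/11 + (V_1 - V_3)/18 = 0
  Node 3: (V_3 - 10)/180 + (V_3 - 0)/3000 + (V_3 - V_1)/18 = 0
Collecting terms (coefficients in siemens):
  0.1471·V_1 - 0.05556·V_3 = 0.00625
  0.06144·V_3 - 0.05556·V_1 = 0.05556
Determinant D = (0.1471)(0.06144) - (-0.05556)(-0.05556) = 0.005951
V_1 = [(0.00625)(0.06144) - (-0.05556)(0.05556)]/D = 0.5831 V
V_3 = [(0.1471)(0.05556) - (0.00625)(-0.05556)]/D = 1.431 V
V_th = V_1 - V_3 = 0.5831 - 1.431 = -0.8483 V
Step 2 — R_th: zero the source — replace V1 by a short circuit (node 2 merges into node 0) — and find the resistance seen between A (node 1) and B (node 3).
Reduce the network between node 1 (A) and node 3 (B) by series/parallel combination:
  Rp1 = R1 ‖ R2 (parallel, both between nodes 0 and 1) = 1/(1/1600 + 1/11) = 10.92 Ω
  Rp2 = R3 ‖ R4 (parallel, both between nodes 0 and 3) = 1/(1/180 + 1/3000) = 169.8 Ω
  Rs1 = Rp1 + Rp2 (series, joined only at node 0) = 10.92 + 169.8 = 180.7 Ω
  Rp3 = R5 ‖ Rs1 (parallel, both between nodes 1 and 3) = 1/(1/18 + 1/180.7) = 16.37 Ω
R_th = 16.37 Ω
I_n = V_th/R_th = -0.8483/16.37 = -0.05182 A, and R_n = R_th = 16.37 Ω

Final answer: I_n = -0.05182 A, R_n = 16.37 Ω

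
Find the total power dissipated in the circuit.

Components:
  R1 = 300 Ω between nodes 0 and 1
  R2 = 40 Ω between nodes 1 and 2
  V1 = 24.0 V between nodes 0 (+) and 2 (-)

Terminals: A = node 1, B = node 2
Nodal analysis, taking node 2 as the 0 V reference.
Source V1 fixes V_0 = 24 V.
KCL at each unknown node (sum of currents leaving = 0; resistances in Ω):
  Node 1: (V_1 - 24)/300 + (V_1 - 0)/40 = 0
Collecting terms: 0.02833 × V_1 = 0.08  =>  V_1 = 2.824 V
Power in each resistor, P = (ΔV)²/R:
  P_R1 = (24 - 2.824)²/300 = 1.495 W
  P_R2 = (2.824 - 0)²/40 = 0.1993 W
P_total = P_R1 + P_R2 = 1.694 W

Final answer: 1.694 W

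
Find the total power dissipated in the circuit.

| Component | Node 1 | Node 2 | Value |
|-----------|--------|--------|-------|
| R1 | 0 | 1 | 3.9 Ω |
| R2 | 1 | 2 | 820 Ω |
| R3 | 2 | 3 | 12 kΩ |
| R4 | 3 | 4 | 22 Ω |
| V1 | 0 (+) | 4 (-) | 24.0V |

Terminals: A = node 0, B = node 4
Nodal analysis, taking node 4 as the 0 V reference.
Source V1 fixes V_0 = 24 V.
KCL at each unknown node (sum of currents leaving = 0; resistances in Ω):
  Node 1: (V_1 - 24)/3.9 + (V_1 - V_2)/820 = 0
  Node 2: (V_2 - V_1)/820 + (V_2 - V_3)/12000 = 0
  Node 3: (V_3 - V_2)/12000 + (V_3 - 0)/22 = 0
Collecting terms (coefficients in siemens):
  0.2576·V_1 - 0.00122·V_2 = 6.154
  0.001303·V_2 - 0.00122·V_1 - 0.00008333·V_3 = 0
  0.04554·V_3 - 0.00008333·V_2 = 0
Solving these 3 simultaneous equations (Gaussian elimination) gives:
  V_1 = 23.99 V, V_2 = 22.46 V, V_3 = 0.0411 V
Power in each resistor, P = (ΔV)²/R:
  P_R1 = (24 - 23.99)²/3.9 = 0.00001361 W
  P_R2 = (23.99 - 22.46)²/820 = 0.002862 W
  P_R3 = (22.46 - 0.0411)²/12000 = 0.04189 W
  P_R4 = (0.0411 - 0)²/22 = 0.00007679 W
P_total = P_R1 + P_R2 + P_R3 + P_R4 = 0.04484 W

Final answer: 0.04484 W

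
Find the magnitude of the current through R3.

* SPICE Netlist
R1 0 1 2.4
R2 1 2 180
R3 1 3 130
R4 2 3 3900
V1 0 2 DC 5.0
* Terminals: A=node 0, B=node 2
Nodal analysis, taking node 2 as the 0 V reference.
Source V1 fixes V_0 = 5 V.
KCL at each unknown node (sum of currents leaving = 0; resistances in Ω):
  Node 1: (V_1 - 5)/2.4 + (V_1 - 0)/180 + (V_1 - V_3)/130 = 0
  Node 3: (V_3 - V_1)/130 + (V_3 - 0)/3900 = 0
Collecting terms (coefficients in siemens):
  0.4299·V_1 - 0.007692·V_3 = 2.083
  0.007949·V_3 - 0.007692·V_1 = 0
Determinant D = (0.4299)(0.007949) - (-0.007692)(-0.007692) = 0.003358
V_1 = [(2.083)(0.007949) - (-0.007692)(0)]/D = 4.931 V
V_3 = [(0.4299)(0) - (2.083)(-0.007692)]/D = 4.772 V
I_R3 = (V_1 - V_3)/R3 = (4.931 - 4.772)/130 = 0.001224 A
|I_R3| = 0.001224 A

Final answer: |I_R3| = 0.001224 A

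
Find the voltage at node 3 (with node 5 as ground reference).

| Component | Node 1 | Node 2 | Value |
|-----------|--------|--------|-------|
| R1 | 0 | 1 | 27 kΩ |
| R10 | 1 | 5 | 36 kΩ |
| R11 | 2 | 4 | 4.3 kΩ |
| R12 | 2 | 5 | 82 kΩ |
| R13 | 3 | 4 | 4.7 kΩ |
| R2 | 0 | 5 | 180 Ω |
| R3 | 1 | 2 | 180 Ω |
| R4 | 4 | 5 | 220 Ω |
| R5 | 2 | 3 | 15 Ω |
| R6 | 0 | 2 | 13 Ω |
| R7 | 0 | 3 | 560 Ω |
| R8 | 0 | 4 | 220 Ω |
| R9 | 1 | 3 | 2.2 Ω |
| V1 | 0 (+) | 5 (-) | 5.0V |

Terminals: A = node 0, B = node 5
Nodal analysis, taking node 5 as the 0 V reference.
Source V1 fixes V_0 = 5 V.
KCL at each unknown node (sum of currents leaving = 0; resistances in Ω):
  Node 1: (V_1 - 5)/27000 + (V_1 - V_2)/180 + (V_1 - V_3)/2.2 + (V_1 - 0)/36000 = 0
  Node 2: (V_2 - V_1)/180 + (V_2 - V_3)/15 + (V_2 - 5)/13 + (V_2 - V_4)/4300 + (V_2 - 0)/82000 = 0
  Node 3: (V_3 - V_2)/15 + (V_3 - 5)/560 + (V_3 - V_1)/2.2 + (V_3 - V_4)/4700 = 0
  Node 4: (V_4 - 0)/220 + (V_4 - 5)/220 + (V_4 - V_2)/4300 + (V_4 - V_3)/4700 = 0
Collecting terms (coefficients in siemens):
  0.4602·V_1 - 0.005556·V_2 - 0.4545·V_3 = 0.0001852
  0.1494·V_2 - 0.005556·V_1 - 0.06667·V_3 - 0.0002326·V_4 = 0.3846
  0.5232·V_3 - 0.4545·V_1 - 0.06667·V_2 - 0.0002128·V_4 = 0.008929
  0.009536·V_4 - 0.0002326·V_2 - 0.0002128·V_3 = 0.02273
Solving these 4 simultaneous equations (Gaussian elimination) gives:
  V_1 = 4.976 V, V_2 = 4.984 V, V_3 = 4.976 V, V_4 = 2.616 V
The requested potential is V_3 = 4.976 V.

Final answer: V_3 = 4.976 V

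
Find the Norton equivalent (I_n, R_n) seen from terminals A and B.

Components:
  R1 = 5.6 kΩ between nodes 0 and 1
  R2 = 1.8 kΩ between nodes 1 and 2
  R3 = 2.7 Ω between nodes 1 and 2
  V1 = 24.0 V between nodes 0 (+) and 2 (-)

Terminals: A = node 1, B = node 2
Find the Thévenin equivalent first; then I_n = V_th/R_th and R_n = R_th.
Step 1 — V_th is the open-circuit voltage V_A - V_B (nothing connected across the terminals).
Nodal analysis, taking node 2 as the 0 V reference.
Source V1 fixes V_0 = 24 V.
KCL at each unknown node (sum of currents leaving = 0; resistances in Ω):
  Node 1: (V_1 - 24)/5600 + (V_1 - 0)/1800 + (V_1 - 0)/2.7 = 0
Collecting terms: 0.3711 × V_1 = 0.004286  =>  V_1 = 0.01155 V
V_th = V_1 - V_2 = 0.01155 - 0 = 0.01155 V
Step 2 — R_th: zero the source — replace V1 by a short circuit (node 2 merges into node 0) — and find the resistance seen between A (node 1) and B (node 0).
Reduce the network between node 1 (A) and node 0 (B) by series/parallel combination:
  Rp1 = R1 ‖ R2 ‖ R3 (parallel, all between nodes 0 and 1) = 1/(1/5600 + 1/1800 + 1/2.7) = 2.695 Ω
R_th = 2.695 Ω
I_n = V_th/R_th = 0.01155/2.695 = 0.004286 A, and R_n = R_th = 2.695 Ω

Final answer: I_n = 0.004286 A, R_n = 2.695 Ω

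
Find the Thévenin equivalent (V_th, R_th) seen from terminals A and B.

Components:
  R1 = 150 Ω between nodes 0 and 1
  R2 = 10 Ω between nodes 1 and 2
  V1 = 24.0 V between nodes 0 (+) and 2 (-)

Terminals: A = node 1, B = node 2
Step 1 — V_th is the open-circuit voltage V_A - V_B (nothing connected across the terminals).
Nodal analysis, taking node 2 as the 0 V reference.
Source V1 fixes V_0 = 24 V.
KCL at each unknown node (sum of currents leaving = 0; resistances in Ω):
  Node 1: (V_1 - 24)/150 + (V_1 - 0)/10 = 0
Collecting terms: 0.1067 × V_1 = 0.16  =>  V_1 = 1.5 V
V_th = V_1 - V_2 = 1.5 - 0 = 1.5 V
Step 2 — R_th: zero the source — replace V1 by a short circuit (node 2 merges into node 0) — and find the resistance seen between A (node 1) and B (node 0).
Reduce the network between node 1 (A) and node 0 (B) by series/parallel combination:
  Rp1 = R1 ‖ R2 (parallel, both between nodes 0 and 1) = 1/(1/150 + 1/10) = 9.375 Ω
R_th = 9.375 Ω

Final answer: V_th = 1.5 V, R_th = 9.375 Ω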